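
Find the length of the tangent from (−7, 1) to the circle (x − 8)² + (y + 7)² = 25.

With centre O = (8, −7), |OP|² = 289 and r² = 25.
The tangent meets the radius at right angles, so tangent² = |PO|² − r² = 289 − 25 = 264.

2√66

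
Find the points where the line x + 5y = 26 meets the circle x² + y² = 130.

(−9, 7) and (11, 3)

From the line, y = (26 − x)/5. Substituting:
26x² − 52x − 2574 = 0  ⟹  x² − 2x − 99 = 0
x = 11 or x = −9, giving (11, 3) and (−9, 7).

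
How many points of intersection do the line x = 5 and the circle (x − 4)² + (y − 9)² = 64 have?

d² = (1·4 + 0·9 − (5))² = 1; r² = 64.
Since d² < r², the line cuts the circle twice.

2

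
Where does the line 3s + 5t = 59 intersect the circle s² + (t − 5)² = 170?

Substitute t = (59 − 3s)/5:
34s² − 204s − 3094 = 0  ⟹  s² − 6s − 91 = 0
s = 13 or s = −7, giving (13, 4) and (−7, 16).

(−7, 16) and (13, 4)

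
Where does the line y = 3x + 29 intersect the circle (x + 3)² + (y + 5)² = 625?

From the line, y = 3x + 29. Substituting:
10x² + 210x + 540 = 0  ⟹  x² + 21x + 54 = 0
x = −3 or x = −18, giving (−3, 20) and (−18, −25).

(−18, −25) and (−3, 20)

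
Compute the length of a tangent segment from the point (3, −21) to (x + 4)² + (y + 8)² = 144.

√74

Centre (−4, −8), r² = 144. |PO|² = (7)² + (−13)² = 218.
Power of the point: PT² = |PO|² − r² = 74, so PT = √74.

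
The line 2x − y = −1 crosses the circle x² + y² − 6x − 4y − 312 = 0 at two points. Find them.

(−7, −13) and (9, 19)

Substitute y = 2x + 1:
5x² − 10x − 315 = 0  ⟹  x² − 2x − 63 = 0
x = 9 or x = −7, giving (9, 19) and (−7, −13).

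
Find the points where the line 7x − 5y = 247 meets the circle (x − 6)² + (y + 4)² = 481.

From the line, y = (−247 + 7x)/5. Substituting:
74x² − 3478x + 40404 = 0  ⟹  x² − 47x + 546 = 0
x = 26 or x = 21, giving (26, −13) and (21, −20).

(21, −20) and (26, −13)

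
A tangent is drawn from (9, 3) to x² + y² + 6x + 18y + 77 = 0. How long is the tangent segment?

The centre is (−3, −9) and r = √13. The square of the distance from P to the centre is 144 + 144 = 288.
Power of the point: PT² = |PO|² − r² = 275, so PT = 5√11.

5√11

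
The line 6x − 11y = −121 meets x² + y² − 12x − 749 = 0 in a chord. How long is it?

Centre (6, 0), r² = 785. Perpendicular distance d from centre to line = |157| / √157 = 157/√157.
Half the chord is √(r² − d²) = √(628), so the full chord is 4√157.

4√157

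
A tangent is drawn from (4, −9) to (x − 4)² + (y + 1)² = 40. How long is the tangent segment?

2√6

The centre is (4, −1) and r = 2√10. The square of the distance from P to the centre is 0 + 64 = 64.
Power of the point: PT² = |PO|² − r² = 24, so PT = 2√6.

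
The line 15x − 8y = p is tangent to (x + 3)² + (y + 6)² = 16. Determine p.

The line touches the circle iff its distance from (−3, −6) is 4:
|15·(−3) − 8·(−6) − p| / √289 = 4
|p − (3)| = 4·17, so p = 71 or p = −65.

p = −65 or p = 71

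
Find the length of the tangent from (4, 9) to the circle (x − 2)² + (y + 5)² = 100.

The centre is (2, −5) and r = 10. The square of the distance from P to the centre is 4 + 196 = 200.
By the tangent–radius right angle, tangent length = √(|PO|² − r²) = √100 = 10.

10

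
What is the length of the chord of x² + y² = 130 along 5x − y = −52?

2√26

Express y = 5x + 52 and substitute into the circle:
26x² + 520x + 2574 = 0  ⟹  x² + 20x + 99 = 0
x = −9 or x = −11, giving (−9, 7) and (−11, −3).
|(−9, 7) − (−11, −3)| = √((2)² + (10)²) = 2√26.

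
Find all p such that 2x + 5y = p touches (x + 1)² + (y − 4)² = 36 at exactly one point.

Tangency holds when the distance from the centre (−1, 4) to the line equals the radius 6:
|2·(−1) + 5·4 − p| / √29 = 6
|p − (18)| = 6√29.

p = 18 ± 6√29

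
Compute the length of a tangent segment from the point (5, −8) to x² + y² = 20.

√69

Centre (0, 0), r² = 20. |PO|² = (5)² + (−8)² = 89.
By the tangent–radius right angle, tangent length = √(|PO|² − r²) = √69.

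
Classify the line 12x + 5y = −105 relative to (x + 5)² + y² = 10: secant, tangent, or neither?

neither

Centre (−5, 0), r² = 10. Distance² from centre to line = (45)²/169 = 2025/169.
Since d² > r², the line lies outside the circle.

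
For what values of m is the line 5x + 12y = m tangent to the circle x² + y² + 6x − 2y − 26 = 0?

For a tangent, require d(centre, line) = r = 6.
|5·(−3) + 12·1 − m| / √169 = 6
|m − (−3)| = 6·13, so m = 75 or m = −81.

m = −81 or m = 75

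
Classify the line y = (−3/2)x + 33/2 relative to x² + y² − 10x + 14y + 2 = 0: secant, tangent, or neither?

neither

Substituting the line into the circle gives 13x² − 322x + 2021 = 0.
Δ = 103684 − 105092 = −1408.
No real roots: the line does not meet the circle.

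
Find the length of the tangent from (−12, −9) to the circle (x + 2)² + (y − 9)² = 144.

With centre O = (−2, 9), |OP|² = 424 and r² = 144.
The tangent meets the radius at right angles, so tangent² = |PO|² − r² = 424 − 144 = 280.

2√70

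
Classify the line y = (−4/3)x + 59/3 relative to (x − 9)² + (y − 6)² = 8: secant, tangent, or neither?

d² = (4·9 + 3·6 − (59))²/25 = 1; r² = 8.
Since d² < r², the line cuts the circle twice.

secant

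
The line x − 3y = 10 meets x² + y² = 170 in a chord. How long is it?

8√10

From the line, y = (−10 + x)/3. Substituting:
10x² − 20x − 1430 = 0  ⟹  x² − 2x − 143 = 0
x = 13 or x = −11, giving (13, 1) and (−11, −7).
|(13, 1) − (−11, −7)| = √((24)² + (8)²) = 8√10.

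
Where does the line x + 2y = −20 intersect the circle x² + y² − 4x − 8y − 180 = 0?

(−8, −6) and (0, −10)

From the line, y = (−20 − x)/2. Substituting:
5x² + 40x = 0  ⟹  x² + 8x = 0
x = 0 or x = −8, giving (0, −10) and (−8, −6).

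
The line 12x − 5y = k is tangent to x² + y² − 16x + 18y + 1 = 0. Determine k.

k = −15 or k = 297

For a tangent, require d(centre, line) = r = 12.
|12·8 − 5·(−9) − k| / √169 = 12
|k − (141)| = 12·13, so k = 297 or k = −15.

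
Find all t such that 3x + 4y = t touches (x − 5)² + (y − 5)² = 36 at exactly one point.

Tangency holds when the distance from the centre (5, 5) to the line equals the radius 6:
|3·5 + 4·5 − t| / √25 = 6
|t − (35)| = 6·5, so t = 65 or t = 5.

t = 5 or t = 65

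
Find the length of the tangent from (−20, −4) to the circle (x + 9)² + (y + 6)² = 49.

Centre (−9, −6), r² = 49. |PO|² = (−11)² + (2)² = 125.
The tangent meets the radius at right angles, so tangent² = |PO|² − r² = 125 − 49 = 76.

2√19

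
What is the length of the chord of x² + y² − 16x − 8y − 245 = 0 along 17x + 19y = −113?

5√26

Substitute y = (−113 − 17x)/19:
650x² + 650x − 58500 = 0  ⟹  x² + x − 90 = 0
x = 9 or x = −10, giving (9, −14) and (−10, 3).
Chord length = distance between (9, −14) and (−10, 3) = √650 = 5√26.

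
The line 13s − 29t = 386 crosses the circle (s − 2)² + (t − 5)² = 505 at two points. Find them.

(−6, −16) and (23, −3)

Express t = (−386 + 13s)/29 and substitute into the circle:
1010s² − 17170s − 139380 = 0  ⟹  s² − 17s − 138 = 0
s = 23 or s = −6, giving (23, −3) and (−6, −16).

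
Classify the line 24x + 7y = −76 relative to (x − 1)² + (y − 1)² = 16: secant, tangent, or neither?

neither

Substituting the line into the circle gives 625x² + 3886x + 6154 = 0.
Discriminant = (3886)² − 4·625·(6154) = −284004 < 0.
No real roots: the line does not meet the circle.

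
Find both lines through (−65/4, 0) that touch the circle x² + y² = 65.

Let a tangent through (−65/4, 0) have slope m. Its distance from (0, 0) must equal √65:
[m·(65/4) − (0)]² = 65(m² + 1)
49m² − 16 = 0, so m = 4/7 or m = −4/7.
With m = 4/7: 4x − 7y = −65. With m = −4/7: 4x + 7y = −65.

4x − 7y = −65 and 4x + 7y = −65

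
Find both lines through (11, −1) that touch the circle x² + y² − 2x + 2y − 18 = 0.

A line y − (−1) = m(x − (11)) is tangent when its distance from (1, −1) is 2√5:
(−10m − (0))² = 20(m² + 1)
4m² − 1 = 0, so m = 1/2 or m = −1/2.
Through (11, −1) these give x − 2y = 13 and x + 2y = 9.

x − 2y = 13 and x + 2y = 9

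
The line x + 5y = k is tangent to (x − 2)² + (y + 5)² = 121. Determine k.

k = −23 ± 11√26

The line touches the circle iff its distance from (2, −5) is 11:
|1·2 + 5·(−5) − k| / √26 = 11
|k − (−23)| = 11√26.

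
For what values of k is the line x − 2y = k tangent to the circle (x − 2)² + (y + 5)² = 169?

k = 12 ± 13√5

The line touches the circle iff its distance from (2, −5) is 13:
|1·2 − 2·(−5) − k| / √5 = 13
|k − (12)| = 13√5.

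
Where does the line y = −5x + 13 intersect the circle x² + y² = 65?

Express y = −5x + 13 and substitute into the circle:
26x² − 130x + 104 = 0  ⟹  x² − 5x + 4 = 0
x = 4 or x = 1, giving (4, −7) and (1, 8).

(1, 8) and (4, −7)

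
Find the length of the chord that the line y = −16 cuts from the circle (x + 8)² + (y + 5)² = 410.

34

Centre (−8, −5), r² = 410. Perpendicular distance d from centre to line = |11| / √1 = 11.
Half the chord is √(r² − d²) = √(289), so the full chord is 34.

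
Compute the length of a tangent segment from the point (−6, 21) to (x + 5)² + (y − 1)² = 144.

√257

With centre O = (−5, 1), |OP|² = 401 and r² = 144.
The tangent meets the radius at right angles, so tangent² = |PO|² − r² = 401 − 144 = 257.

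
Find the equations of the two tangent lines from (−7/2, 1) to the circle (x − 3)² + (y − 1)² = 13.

Write the tangent as mx − y + (1 − m·(−7/2)) = 0 and set its distance from the centre to √13:
[m·(13/2) − (0)]² = 13(m² + 1)
9m² − 4 = 0, so m = −2/3 or m = 2/3.
Through (−7/2, 1) these give 2x + 3y = −4 and 2x − 3y = −10.

2x + 3y = −4 and 2x − 3y = −10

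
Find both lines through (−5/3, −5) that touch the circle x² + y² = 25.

y = −5 and 3x + 4y = −25

Write the tangent as mx − y + (−5 − m·(−5/3)) = 0 and set its distance from the centre to 5:
[m·(5/3) − (5)]² = 25(m² + 1)
4m² + 3m = 0, so m = 0 or m = −3/4.
Through (−5/3, −5) these give y = −5 and 3x + 4y = −25.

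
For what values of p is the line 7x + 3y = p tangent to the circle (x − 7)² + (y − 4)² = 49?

p = 61 ± 7√58

The line touches the circle iff its distance from (7, 4) is 7:
|7·7 + 3·4 − p| / √58 = 7
|p − (61)| = 7√58.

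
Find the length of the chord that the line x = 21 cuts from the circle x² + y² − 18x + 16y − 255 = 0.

The line gives x = 21. Substituting into the circle:
y² + 16y − 192 = 0
y = 8 or y = −24, giving (21, 8) and (21, −24).
Chord length = distance between (21, 8) and (21, −24) = √1024 = 32.

32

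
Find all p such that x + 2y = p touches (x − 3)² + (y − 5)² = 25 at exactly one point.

p = 13 ± 5√5

Tangency holds when the distance from the centre (3, 5) to the line equals the radius 5:
|1·3 + 2·5 − p| / √5 = 5
|p − (13)| = 5√5.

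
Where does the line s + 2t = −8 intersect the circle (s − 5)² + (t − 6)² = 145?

Substitute t = (−8 − s)/2:
5s² − 80 = 0  ⟹  s² − 16 = 0
s = 4 or s = −4, giving (4, −6) and (−4, −2).

(−4, −2) and (4, −6)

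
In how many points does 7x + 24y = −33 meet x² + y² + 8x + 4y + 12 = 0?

Substituting the line into the circle gives 625x² + 4398x + 4833 = 0.
Discriminant = (4398)² − 4·625·(4833) = 7259904 > 0.
Two real roots: the line is a secant.

2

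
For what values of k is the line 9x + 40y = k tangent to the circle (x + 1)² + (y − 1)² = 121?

k = −420 or k = 482

The line touches the circle iff its distance from (−1, 1) is 11:
|9·(−1) + 40·1 − k| / √1681 = 11
|k − (31)| = 11·41, so k = 482 or k = −420.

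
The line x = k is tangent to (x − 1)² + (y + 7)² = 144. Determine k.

k = −11 or k = 13

The line touches the circle iff its distance from (1, −7) is 12:
|1·1 + 0·(−7) − k| / √1 = 12
|k − (1)| = 12, so k = 13 or k = −11.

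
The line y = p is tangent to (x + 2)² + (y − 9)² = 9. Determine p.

Tangency holds when the distance from the centre (−2, 9) to the line equals the radius 3:
|0·(−2) + 1·9 − p| / √1 = 3
|p − (9)| = 3, so p = 12 or p = 6.

p = 6 or p = 12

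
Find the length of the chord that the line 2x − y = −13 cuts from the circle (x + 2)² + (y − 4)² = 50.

From the line, y = 2x + 13. Substituting:
5x² + 40x + 35 = 0  ⟹  x² + 8x + 7 = 0
x = −1 or x = −7, giving (−1, 11) and (−7, −1).
Chord length = distance between (−1, 11) and (−7, −1) = √180 = 6√5.

6√5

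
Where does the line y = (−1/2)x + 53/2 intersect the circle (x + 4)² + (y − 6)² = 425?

From the line, y = (53 − x)/2. Substituting:
5x² − 50x + 45 = 0  ⟹  x² − 10x + 9 = 0
x = 9 or x = 1, giving (9, 22) and (1, 26).

(1, 26) and (9, 22)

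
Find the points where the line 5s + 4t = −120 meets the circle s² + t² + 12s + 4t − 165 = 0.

(−20, −5) and (−12, −15)

Express t = (−120 − 5s)/4 and substitute into the circle:
41s² + 1312s + 9840 = 0  ⟹  s² + 32s + 240 = 0
s = −12 or s = −20, giving (−12, −15) and (−20, −5).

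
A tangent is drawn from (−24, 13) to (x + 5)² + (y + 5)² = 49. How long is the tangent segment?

2√159

With centre O = (−5, −5), |OP|² = 685 and r² = 49.
The tangent meets the radius at right angles, so tangent² = |PO|² − r² = 685 − 49 = 636.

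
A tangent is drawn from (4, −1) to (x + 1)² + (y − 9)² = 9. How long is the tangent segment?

2√29

Centre (−1, 9), r² = 9. |PO|² = (5)² + (−10)² = 125.
By the tangent–radius right angle, tangent length = √(|PO|² − r²) = √116 = 2√29.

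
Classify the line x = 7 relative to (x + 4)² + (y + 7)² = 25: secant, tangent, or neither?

neither

Substituting the line into the circle gives y² + 14y + 145 = 0.
Discriminant = (14)² − 4·1·(145) = −384 < 0.
No real roots: the line does not meet the circle.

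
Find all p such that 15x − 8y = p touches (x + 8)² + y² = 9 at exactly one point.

For a tangent, require d(centre, line) = r = 3.
|15·(−8) − 8·0 − p| / √289 = 3
|p − (−120)| = 3·17, so p = −69 or p = −171.

p = −171 or p = −69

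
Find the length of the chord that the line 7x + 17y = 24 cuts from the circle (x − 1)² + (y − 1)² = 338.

Substitute y = (24 − 7x)/17:
338x² − 676x − 97344 = 0  ⟹  x² − 2x − 288 = 0
x = 18 or x = −16, giving (18, −6) and (−16, 8).
|(18, −6) − (−16, 8)| = √((34)² + (−14)²) = 26√2.

26√2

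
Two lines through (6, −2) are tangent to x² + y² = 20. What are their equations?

Write the tangent as mx − y + (−2 − m·(6)) = 0 and set its distance from the centre to 2√5:
(−6m − (2))² = 20(m² + 1)
2m² + 3m − 2 = 0, so m = −2 or m = 1/2.
Through (6, −2) these give 2x + y = 10 and x − 2y = 10.

2x + y = 10 and x − 2y = 10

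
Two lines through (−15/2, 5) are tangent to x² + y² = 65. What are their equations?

Let a tangent through (−15/2, 5) have slope m. Its distance from (0, 0) must equal √65:
[m·(15/2) − (−5)]² = 65(m² + 1)
7m² − 60m + 32 = 0, so m = 8 or m = 4/7.
Through (−15/2, 5) these give 8x − y = −65 and 4x − 7y = −65.

8x − y = −65 and 4x − 7y = −65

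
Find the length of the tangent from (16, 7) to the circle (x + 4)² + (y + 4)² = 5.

The centre is (−4, −4) and r = √5. The square of the distance from P to the centre is 400 + 121 = 521.
By the tangent–radius right angle, tangent length = √(|PO|² − r²) = √516 = 2√129.

2√129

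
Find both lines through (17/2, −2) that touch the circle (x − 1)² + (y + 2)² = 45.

2x − y = 19 and 2x + y = 15

Write the tangent as mx − y + (−2 − m·(17/2)) = 0 and set its distance from the centre to 3√5:
[m·(−15/2) − (0)]² = 45(m² + 1)
m² − 4 = 0, so m = 2 or m = −2.
Through (17/2, −2) these give 2x − y = 19 and 2x + y = 15.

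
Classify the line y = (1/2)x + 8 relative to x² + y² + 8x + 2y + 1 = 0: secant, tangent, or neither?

d² = (1·(−4) − 2·(−1) − (−16))²/5 = 196/5; r² = 16.
Since d² > r², the line lies outside the circle.

neither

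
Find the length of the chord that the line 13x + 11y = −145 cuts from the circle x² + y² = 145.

The distance from (0, 0) to the line is 145/√290, and r² = 145.
Half the chord is √(r² − d²) = √(145/2), so the full chord is √290.

√290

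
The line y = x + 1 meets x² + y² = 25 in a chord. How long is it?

7√2

Centre (0, 0), r² = 25. Perpendicular distance d from centre to line = |1| / √2 = 1/√2.
Half the chord is √(r² − d²) = √(49/2), so the full chord is 7√2.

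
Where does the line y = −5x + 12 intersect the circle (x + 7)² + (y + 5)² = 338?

From the line, y = −5x + 12. Substituting:
26x² − 156x = 0  ⟹  x² − 6x = 0
x = 6 or x = 0, giving (6, −18) and (0, 12).

(0, 12) and (6, −18)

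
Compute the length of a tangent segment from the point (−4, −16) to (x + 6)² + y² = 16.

2√61

Centre (−6, 0), r² = 16. |PO|² = (2)² + (−16)² = 260.
The tangent meets the radius at right angles, so tangent² = |PO|² − r² = 260 − 16 = 244.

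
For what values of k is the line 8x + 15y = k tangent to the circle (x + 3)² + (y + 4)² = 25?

k = −169 or k = 1

For a tangent, require d(centre, line) = r = 5.
|8·(−3) + 15·(−4) − k| / √289 = 5
|k − (−84)| = 5·17, so k = 1 or k = −169.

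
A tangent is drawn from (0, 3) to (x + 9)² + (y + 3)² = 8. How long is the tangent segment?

√109

The centre is (−9, −3) and r = 2√2. The square of the distance from P to the centre is 81 + 36 = 117.
The tangent meets the radius at right angles, so tangent² = |PO|² − r² = 117 − 8 = 109.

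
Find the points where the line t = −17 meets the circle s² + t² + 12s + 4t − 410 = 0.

Express t = −17 and substitute into the circle:
s² + 12s − 189 = 0
s = 9 or s = −21, giving (9, −17) and (−21, −17).

(−21, −17) and (9, −17)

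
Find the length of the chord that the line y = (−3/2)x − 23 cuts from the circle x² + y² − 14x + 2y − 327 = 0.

4√13

The distance from (7, −1) to the line is 65/√13, and r² = 377.
Chord = 2√(r² − d²) = 2·√(52) = 4√13.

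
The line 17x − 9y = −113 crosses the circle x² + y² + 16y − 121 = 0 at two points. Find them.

Express y = (113 + 17x)/9 and substitute into the circle:
370x² + 6290x + 19240 = 0  ⟹  x² + 17x + 52 = 0
x = −4 or x = −13, giving (−4, 5) and (−13, −12).

(−13, −12) and (−4, 5)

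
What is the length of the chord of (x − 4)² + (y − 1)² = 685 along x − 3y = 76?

Centre (4, 1), r² = 685. Perpendicular distance d from centre to line = |−75| / √10 = 75/√10.
Chord = 2√(r² − d²) = 2·√(245/2) = 7√10.

7√10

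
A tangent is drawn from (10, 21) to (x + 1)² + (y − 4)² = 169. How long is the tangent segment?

Centre (−1, 4), r² = 169. |PO|² = (11)² + (17)² = 410.
By the tangent–radius right angle, tangent length = √(|PO|² − r²) = √241.

√241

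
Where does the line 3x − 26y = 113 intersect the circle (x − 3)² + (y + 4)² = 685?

Substitute y = (−113 + 3x)/26:
685x² − 4110x − 456895 = 0  ⟹  x² − 6x − 667 = 0
x = 29 or x = −23, giving (29, −1) and (−23, −7).

(−23, −7) and (29, −1)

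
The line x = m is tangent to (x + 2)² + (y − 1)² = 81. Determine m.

Tangency holds when the distance from the centre (−2, 1) to the line equals the radius 9:
|1·(−2) + 0·1 − m| / √1 = 9
|m − (−2)| = 9, so m = 7 or m = −11.

m = −11 or m = 7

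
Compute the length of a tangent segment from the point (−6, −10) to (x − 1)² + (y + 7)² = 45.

√13

The centre is (1, −7) and r = 3√5. The square of the distance from P to the centre is 49 + 9 = 58.
Power of the point: PT² = |PO|² − r² = 13, so PT = √13.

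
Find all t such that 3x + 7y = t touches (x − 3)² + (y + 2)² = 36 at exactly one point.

For a tangent, require d(centre, line) = r = 6.
|3·3 + 7·(−2) − t| / √58 = 6
|t − (−5)| = 6√58.

t = −5 ± 6√58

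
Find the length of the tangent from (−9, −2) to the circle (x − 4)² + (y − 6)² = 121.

4√7

With centre O = (4, 6), |OP|² = 233 and r² = 121.
Power of the point: PT² = |PO|² − r² = 112, so PT = 4√7.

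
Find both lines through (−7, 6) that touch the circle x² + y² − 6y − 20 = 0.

2x − 5y = −44 and 5x + 2y = −23

A line y − (6) = m(x − (−7)) is tangent when its distance from (0, 3) is √29:
(7m − (−3))² = 29(m² + 1)
10m² + 21m − 10 = 0, so m = 2/5 or m = −5/2.
With m = 2/5: 2x − 5y = −44. With m = −5/2: 5x + 2y = −23.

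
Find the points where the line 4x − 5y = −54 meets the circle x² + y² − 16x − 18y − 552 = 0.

(−16, −2) and (24, 30)

Express y = (54 + 4x)/5 and substitute into the circle:
41x² − 328x − 15744 = 0  ⟹  x² − 8x − 384 = 0
x = 24 or x = −16, giving (24, 30) and (−16, −2).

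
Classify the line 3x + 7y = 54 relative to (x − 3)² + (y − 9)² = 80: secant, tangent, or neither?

d² = (3·3 + 7·9 − (54))²/58 = 162/29; r² = 80.
Since d² < r², the line cuts the circle twice.

secant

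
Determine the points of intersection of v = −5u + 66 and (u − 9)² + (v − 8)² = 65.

Substitute v = −5u + 66:
26u² − 598u + 3380 = 0  ⟹  u² − 23u + 130 = 0
u = 13 or u = 10, giving (13, 1) and (10, 16).

(10, 16) and (13, 1)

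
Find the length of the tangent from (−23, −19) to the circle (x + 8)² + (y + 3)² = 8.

√473

The centre is (−8, −3) and r = 2√2. The square of the distance from P to the centre is 225 + 256 = 481.
Power of the point: PT² = |PO|² − r² = 473, so PT = √473.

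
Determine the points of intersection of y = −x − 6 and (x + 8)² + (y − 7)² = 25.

(−13, 7) and (−8, 2)

Substitute y = −x − 6:
2x² + 42x + 208 = 0  ⟹  x² + 21x + 104 = 0
x = −8 or x = −13, giving (−8, 2) and (−13, 7).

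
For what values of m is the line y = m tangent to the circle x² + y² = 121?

m = −11 or m = 11

The line touches the circle iff its distance from (0, 0) is 11:
|0·0 + 1·0 − m| / √1 = 11
|m| = 11, so m = 11 or m = −11.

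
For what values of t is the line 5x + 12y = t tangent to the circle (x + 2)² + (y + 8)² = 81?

t = −223 or t = 11

For a tangent, require d(centre, line) = r = 9.
|5·(−2) + 12·(−8) − t| / √169 = 9
|t − (−106)| = 9·13, so t = 11 or t = −223.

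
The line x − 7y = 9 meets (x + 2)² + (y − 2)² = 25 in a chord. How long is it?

Substitute y = (−9 + x)/7:
50x² + 150x − 500 = 0  ⟹  x² + 3x − 10 = 0
x = 2 or x = −5, giving (2, −1) and (−5, −2).
Chord length = distance between (2, −1) and (−5, −2) = √50 = 5√2.

5√2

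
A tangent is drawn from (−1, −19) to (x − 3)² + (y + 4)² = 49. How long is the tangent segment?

8√3

The centre is (3, −4) and r = 7. The square of the distance from P to the centre is 16 + 225 = 241.
The tangent meets the radius at right angles, so tangent² = |PO|² − r² = 241 − 49 = 192.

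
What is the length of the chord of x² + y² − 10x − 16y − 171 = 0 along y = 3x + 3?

Express y = 3x + 3 and substitute into the circle:
10x² − 40x − 210 = 0  ⟹  x² − 4x − 21 = 0
x = 7 or x = −3, giving (7, 24) and (−3, −6).
|(7, 24) − (−3, −6)| = √((10)² + (30)²) = 10√10.

10√10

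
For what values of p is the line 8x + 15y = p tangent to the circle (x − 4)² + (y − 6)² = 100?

p = −48 or p = 292

The line touches the circle iff its distance from (4, 6) is 10:
|8·4 + 15·6 − p| / √289 = 10
|p − (122)| = 10·17, so p = 292 or p = −48.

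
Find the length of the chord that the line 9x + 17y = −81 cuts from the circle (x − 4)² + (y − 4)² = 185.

√370

The distance from (4, 4) to the line is 185/√370, and r² = 185.
Half the chord is √(r² − d²) = √(185/2), so the full chord is √370.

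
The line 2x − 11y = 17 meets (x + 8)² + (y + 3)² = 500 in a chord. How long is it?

Express y = (−17 + 2x)/11 and substitute into the circle:
125x² + 2000x − 52500 = 0  ⟹  x² + 16x − 420 = 0
x = 14 or x = −30, giving (14, 1) and (−30, −7).
Chord length = distance between (14, 1) and (−30, −7) = √2000 = 20√5.

20√5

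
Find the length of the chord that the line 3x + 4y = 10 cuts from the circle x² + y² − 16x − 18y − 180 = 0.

Centre (8, 9), r² = 325. Perpendicular distance d from centre to line = |50| / √25 = 50/√25.
Chord = 2√(r² − d²) = 2·√(225) = 30.

30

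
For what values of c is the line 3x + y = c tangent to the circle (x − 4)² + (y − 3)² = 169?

c = 15 ± 13√10

Tangency holds when the distance from the centre (4, 3) to the line equals the radius 13:
|3·4 + 1·3 − c| / √10 = 13
|c − (15)| = 13√10.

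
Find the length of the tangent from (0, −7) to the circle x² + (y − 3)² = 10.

Centre (0, 3), r² = 10. |PO|² = (0)² + (−10)² = 100.
By the tangent–radius right angle, tangent length = √(|PO|² − r²) = √90 = 3√10.

3√10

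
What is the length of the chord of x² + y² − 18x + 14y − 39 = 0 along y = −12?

From the line, y = −12. Substituting:
x² − 18x − 63 = 0
x = 21 or x = −3, giving (21, −12) and (−3, −12).
Chord length = distance between (21, −12) and (−3, −12) = √576 = 24.

24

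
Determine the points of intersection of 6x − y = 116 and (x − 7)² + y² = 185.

(18, −8) and (20, 4)

Express y = 6x − 116 and substitute into the circle:
37x² − 1406x + 13320 = 0  ⟹  x² − 38x + 360 = 0
x = 20 or x = 18, giving (20, 4) and (18, −8).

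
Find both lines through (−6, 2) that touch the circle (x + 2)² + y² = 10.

x − 3y = −12 and 3x + y = −16

A line y − (2) = m(x − (−6)) is tangent when its distance from (−2, 0) is √10:
[m·(4) − (−2)]² = 10(m² + 1)
3m² + 8m − 3 = 0, so m = 1/3 or m = −3.
Through (−6, 2) these give x − 3y = −12 and 3x + y = −16.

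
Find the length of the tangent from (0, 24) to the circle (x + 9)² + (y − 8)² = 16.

√321

Centre (−9, 8), r² = 16. |PO|² = (9)² + (16)² = 337.
By the tangent–radius right angle, tangent length = √(|PO|² − r²) = √321.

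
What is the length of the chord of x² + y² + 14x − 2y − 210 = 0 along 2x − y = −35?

12√5

Express y = 2x + 35 and substitute into the circle:
5x² + 150x + 945 = 0  ⟹  x² + 30x + 189 = 0
x = −9 or x = −21, giving (−9, 17) and (−21, −7).
|(−9, 17) − (−21, −7)| = √((12)² + (24)²) = 12√5.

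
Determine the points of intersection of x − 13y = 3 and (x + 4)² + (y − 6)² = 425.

Substitute y = (−3 + x)/13:
170x² + 1190x − 62560 = 0  ⟹  x² + 7x − 368 = 0
x = 16 or x = −23, giving (16, 1) and (−23, −2).

(−23, −2) and (16, 1)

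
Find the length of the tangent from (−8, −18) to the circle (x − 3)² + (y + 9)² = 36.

√166

With centre O = (3, −9), |OP|² = 202 and r² = 36.
By the tangent–radius right angle, tangent length = √(|PO|² − r²) = √166.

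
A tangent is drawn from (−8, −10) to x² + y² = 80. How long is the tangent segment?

2√21

Centre (0, 0), r² = 80. |PO|² = (−8)² + (−10)² = 164.
Power of the point: PT² = |PO|² − r² = 84, so PT = 2√21.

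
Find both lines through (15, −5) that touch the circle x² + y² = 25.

y = −5 and 3x + 4y = 25

Let a tangent through (15, −5) have slope m. Its distance from (0, 0) must equal 5:
[m·(−15) − (5)]² = 25(m² + 1)
4m² + 3m = 0, so m = 0 or m = −3/4.
Through (15, −5) these give y = −5 and 3x + 4y = 25.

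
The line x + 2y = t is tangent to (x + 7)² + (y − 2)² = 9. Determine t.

Tangency holds when the distance from the centre (−7, 2) to the line equals the radius 3:
|1·(−7) + 2·2 − t| / √5 = 3
|t − (−3)| = 3√5.

t = −3 ± 3√5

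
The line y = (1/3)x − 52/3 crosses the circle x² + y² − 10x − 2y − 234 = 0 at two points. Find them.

Substitute y = (−52 + x)/3:
10x² − 200x + 910 = 0  ⟹  x² − 20x + 91 = 0
x = 13 or x = 7, giving (13, −13) and (7, −15).

(7, −15) and (13, −13)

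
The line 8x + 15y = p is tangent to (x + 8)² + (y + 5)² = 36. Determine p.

Tangency holds when the distance from the centre (−8, −5) to the line equals the radius 6:
|8·(−8) + 15·(−5) − p| / √289 = 6
|p − (−139)| = 6·17, so p = −37 or p = −241.

p = −241 or p = −37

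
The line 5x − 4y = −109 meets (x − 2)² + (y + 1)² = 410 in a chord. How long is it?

2√41

Substitute y = (109 + 5x)/4:
41x² + 1066x + 6273 = 0  ⟹  x² + 26x + 153 = 0
x = −9 or x = −17, giving (−9, 16) and (−17, 6).
Chord length = distance between (−9, 16) and (−17, 6) = √164 = 2√41.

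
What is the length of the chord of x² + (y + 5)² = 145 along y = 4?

Substitute y = 4:
x² − 64 = 0
x = 8 or x = −8, giving (8, 4) and (−8, 4).
Chord length = distance between (8, 4) and (−8, 4) = √256 = 16.

16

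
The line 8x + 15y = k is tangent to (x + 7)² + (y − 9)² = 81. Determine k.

k = −74 or k = 232

Tangency holds when the distance from the centre (−7, 9) to the line equals the radius 9:
|8·(−7) + 15·9 − k| / √289 = 9
|k − (79)| = 9·17, so k = 232 or k = −74.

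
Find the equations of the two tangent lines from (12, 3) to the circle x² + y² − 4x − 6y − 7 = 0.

Let a tangent through (12, 3) have slope m. Its distance from (2, 3) must equal 2√5:
[m·(−10) − (0)]² = 20(m² + 1)
4m² − 1 = 0, so m = −1/2 or m = 1/2.
Through (12, 3) these give x + 2y = 18 and x − 2y = 6.

x + 2y = 18 and x − 2y = 6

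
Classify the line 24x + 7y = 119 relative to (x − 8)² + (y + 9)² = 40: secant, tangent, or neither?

Substituting the line into the circle gives 625x² − 9520x + 34300 = 0.
Discriminant = (−9520)² − 4·625·(34300) = 4880400 > 0.
Two real roots: the line is a secant.

secant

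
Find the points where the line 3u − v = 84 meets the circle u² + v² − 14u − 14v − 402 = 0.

(27, −3) and (29, 3)

Substitute v = 3u − 84:
10u² − 560u + 7830 = 0  ⟹  u² − 56u + 783 = 0
u = 29 or u = 27, giving (29, 3) and (27, −3).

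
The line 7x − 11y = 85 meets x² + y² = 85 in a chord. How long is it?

Express y = (−85 + 7x)/11 and substitute into the circle:
170x² − 1190x − 3060 = 0  ⟹  x² − 7x − 18 = 0
x = 9 or x = −2, giving (9, −2) and (−2, −9).
|(9, −2) − (−2, −9)| = √((11)² + (7)²) = √170.

√170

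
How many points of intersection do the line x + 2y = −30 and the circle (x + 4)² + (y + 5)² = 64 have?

2

Substituting the line into the circle gives 5x² + 72x + 208 = 0.
Discriminant = (72)² − 4·5·(208) = 1024 > 0.
Two real roots: the line is a secant.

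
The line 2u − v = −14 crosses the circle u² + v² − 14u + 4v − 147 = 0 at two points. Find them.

(−7, 0) and (−3, 8)

From the line, v = 2u + 14. Substituting:
5u² + 50u + 105 = 0  ⟹  u² + 10u + 21 = 0
u = −3 or u = −7, giving (−3, 8) and (−7, 0).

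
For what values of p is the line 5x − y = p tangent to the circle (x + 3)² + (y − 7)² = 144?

Tangency holds when the distance from the centre (−3, 7) to the line equals the radius 12:
|5·(−3) − 1·7 − p| / √26 = 12
|p − (−22)| = 12√26.

p = −22 ± 12√26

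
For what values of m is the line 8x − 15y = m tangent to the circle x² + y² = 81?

The line touches the circle iff its distance from (0, 0) is 9:
|8·0 − 15·0 − m| / √289 = 9
|m| = 9·17, so m = 153 or m = −153.

m = −153 or m = 153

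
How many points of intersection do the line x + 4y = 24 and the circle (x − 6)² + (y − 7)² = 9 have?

d² = (1·6 + 4·7 − (24))²/17 = 100/17; r² = 9.
Since d² < r², the line cuts the circle twice.

2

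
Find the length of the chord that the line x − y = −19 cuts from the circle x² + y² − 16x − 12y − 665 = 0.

The distance from (8, 6) to the line is 21/√2, and r² = 765.
Chord = 2√(r² − d²) = 2·√(1089/2) = 33√2.

33√2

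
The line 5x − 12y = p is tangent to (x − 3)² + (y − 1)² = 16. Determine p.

The line touches the circle iff its distance from (3, 1) is 4:
|5·3 − 12·1 − p| / √169 = 4
|p − (3)| = 4·13, so p = 55 or p = −49.

p = −49 or p = 55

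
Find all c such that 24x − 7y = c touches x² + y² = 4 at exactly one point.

c = −50 or c = 50

The line touches the circle iff its distance from (0, 0) is 2:
|24·0 − 7·0 − c| / √625 = 2
|c| = 2·25, so c = 50 or c = −50.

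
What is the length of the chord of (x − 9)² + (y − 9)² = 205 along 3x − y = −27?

√10

Centre (9, 9), r² = 205. Perpendicular distance d from centre to line = |45| / √10 = 45/√10.
Half the chord is √(r² − d²) = √(5/2), so the full chord is √10.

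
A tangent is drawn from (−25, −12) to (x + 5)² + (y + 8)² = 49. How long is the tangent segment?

With centre O = (−5, −8), |OP|² = 416 and r² = 49.
The tangent meets the radius at right angles, so tangent² = |PO|² − r² = 416 − 49 = 367.

√367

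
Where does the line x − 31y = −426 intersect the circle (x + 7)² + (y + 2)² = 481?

(−23, 13) and (8, 14)

Express y = (426 + x)/31 and substitute into the circle:
962x² + 14430x − 177008 = 0  ⟹  x² + 15x − 184 = 0
x = 8 or x = −23, giving (8, 14) and (−23, 13).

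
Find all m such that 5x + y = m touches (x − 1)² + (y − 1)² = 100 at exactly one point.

m = 6 ± 10√26

For a tangent, require d(centre, line) = r = 10.
|5·1 + 1·1 − m| / √26 = 10
|m − (6)| = 10√26.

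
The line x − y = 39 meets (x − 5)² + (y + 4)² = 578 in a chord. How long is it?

16√2

Centre (5, −4), r² = 578. Perpendicular distance d from centre to line = |−30| / √2 = 30/√2.
Half the chord is √(r² − d²) = √(128), so the full chord is 16√2.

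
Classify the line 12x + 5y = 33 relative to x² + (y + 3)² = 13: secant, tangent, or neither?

Centre (0, −3), r² = 13. Distance² from centre to line = (−48)²/169 = 2304/169.
Since d² > r², the line lies outside the circle.

neither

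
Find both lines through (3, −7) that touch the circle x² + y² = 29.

Write the tangent as mx − y + (−7 − m·(3)) = 0 and set its distance from the centre to √29:
[m·(−3) − (7)]² = 29(m² + 1)
10m² − 21m − 10 = 0, so m = 5/2 or m = −2/5.
Through (3, −7) these give 5x − 2y = 29 and 2x + 5y = −29.

5x − 2y = 29 and 2x + 5y = −29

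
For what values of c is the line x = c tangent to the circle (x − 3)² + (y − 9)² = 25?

c = −2 or c = 8

Tangency holds when the distance from the centre (3, 9) to the line equals the radius 5:
|1·3 + 0·9 − c| / √1 = 5
|c − (3)| = 5, so c = 8 or c = −2.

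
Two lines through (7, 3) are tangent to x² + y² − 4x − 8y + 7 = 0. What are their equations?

Let a tangent through (7, 3) have slope m. Its distance from (2, 4) must equal √13:
(−5m − (1))² = 13(m² + 1)
6m² + 5m − 6 = 0, so m = −3/2 or m = 2/3.
With m = −3/2: 3x + 2y = 27. With m = 2/3: 2x − 3y = 5.

3x + 2y = 27 and 2x − 3y = 5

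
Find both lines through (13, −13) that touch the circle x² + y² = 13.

3x + 2y = 13 and 2x + 3y = −13

Write the tangent as mx − y + (−13 − m·(13)) = 0 and set its distance from the centre to √13:
(−13m − (13))² = 13(m² + 1)
6m² + 13m + 6 = 0, so m = −3/2 or m = −2/3.
With m = −3/2: 3x + 2y = 13. With m = −2/3: 2x + 3y = −13.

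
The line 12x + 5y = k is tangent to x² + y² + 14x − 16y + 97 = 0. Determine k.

For a tangent, require d(centre, line) = r = 4.
|12·(−7) + 5·8 − k| / √169 = 4
|k − (−44)| = 4·13, so k = 8 or k = −96.

k = −96 or k = 8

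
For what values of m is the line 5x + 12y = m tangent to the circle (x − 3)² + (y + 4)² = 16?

m = −85 or m = 19

The line touches the circle iff its distance from (3, −4) is 4:
|5·3 + 12·(−4) − m| / √169 = 4
|m − (−33)| = 4·13, so m = 19 or m = −85.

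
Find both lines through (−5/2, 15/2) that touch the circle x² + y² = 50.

x + 7y = 50 and x − y = −10

Let a tangent through (−5/2, 15/2) have slope m. Its distance from (0, 0) must equal 5√2:
(5/2m − (−15/2))² = 50(m² + 1)
7m² − 6m − 1 = 0, so m = −1/7 or m = 1.
With m = −1/7: x + 7y = 50. With m = 1: x − y = −10.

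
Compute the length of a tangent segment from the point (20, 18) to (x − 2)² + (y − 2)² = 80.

With centre O = (2, 2), |OP|² = 580 and r² = 80.
By the tangent–radius right angle, tangent length = √(|PO|² − r²) = √500 = 10√5.

10√5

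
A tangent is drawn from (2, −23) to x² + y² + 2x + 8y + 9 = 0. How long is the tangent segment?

Centre (−1, −4), r² = 8. |PO|² = (3)² + (−19)² = 370.
The tangent meets the radius at right angles, so tangent² = |PO|² − r² = 370 − 8 = 362.

√362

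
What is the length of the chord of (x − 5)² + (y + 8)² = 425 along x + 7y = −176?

Centre (5, −8), r² = 425. Perpendicular distance d from centre to line = |125| / √50 = 125/√50.
Chord = 2√(r² − d²) = 2·√(225/2) = 15√2.

15√2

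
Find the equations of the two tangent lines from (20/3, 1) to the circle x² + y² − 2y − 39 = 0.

Let a tangent through (20/3, 1) have slope m. Its distance from (0, 1) must equal 2√10:
(−20/3m − (0))² = 40(m² + 1)
m² − 9 = 0, so m = −3 or m = 3.
Through (20/3, 1) these give 3x + y = 21 and 3x − y = 19.

3x + y = 21 and 3x − y = 19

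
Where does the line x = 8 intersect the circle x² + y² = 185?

(8, −11) and (8, 11)

The line gives x = 8. Substituting into the circle:
y² − 121 = 0
y = 11 or y = −11, giving (8, 11) and (8, −11).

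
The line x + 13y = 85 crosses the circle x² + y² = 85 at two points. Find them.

From the line, y = (85 − x)/13. Substituting:
170x² − 170x − 7140 = 0  ⟹  x² − x − 42 = 0
x = 7 or x = −6, giving (7, 6) and (−6, 7).

(−6, 7) and (7, 6)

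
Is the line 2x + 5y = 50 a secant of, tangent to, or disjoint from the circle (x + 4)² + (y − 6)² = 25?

Centre (−4, 6), r² = 25. Distance² from centre to line = (−28)²/29 = 784/29.
Since d² > r², the line lies outside the circle.

disjoint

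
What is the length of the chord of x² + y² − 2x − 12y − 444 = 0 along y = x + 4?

The distance from (1, 6) to the line is 1/√2, and r² = 481.
Chord = 2√(r² − d²) = 2·√(961/2) = 31√2.

31√2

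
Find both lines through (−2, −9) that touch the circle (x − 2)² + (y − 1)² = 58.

7x + 3y = −41 and 3x − 7y = 57

A line y − (−9) = m(x − (−2)) is tangent when its distance from (2, 1) is √58:
(4m − (10))² = 58(m² + 1)
21m² + 40m − 21 = 0, so m = −7/3 or m = 3/7.
Through (−2, −9) these give 7x + 3y = −41 and 3x − 7y = 57.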